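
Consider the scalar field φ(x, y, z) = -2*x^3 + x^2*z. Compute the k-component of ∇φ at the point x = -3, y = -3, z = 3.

9

(∇φ)_3 = ∂φ/∂z = x^2
At (-3, -3, 3): 9.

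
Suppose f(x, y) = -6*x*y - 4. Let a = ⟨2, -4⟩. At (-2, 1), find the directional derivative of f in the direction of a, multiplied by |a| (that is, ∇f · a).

-60

∂f/∂x = -6*y
∂f/∂y = -6*x
∇f at (-2, 1) = (-6, 12)
∇f · a = (-6)(2) + (12)(-4) = -60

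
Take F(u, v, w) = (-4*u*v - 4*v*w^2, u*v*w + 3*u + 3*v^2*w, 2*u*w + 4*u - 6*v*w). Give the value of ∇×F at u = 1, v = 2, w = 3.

(∇×F)₁ = ∂F₃/∂v − ∂F₂/∂w = -u*v - 3*v^2 - 6*w
(∇×F)₂ = ∂F₁/∂w − ∂F₃/∂u = -8*v*w - 2*w - 4
(∇×F)₃ = ∂F₂/∂u − ∂F₁/∂v = 4*u + v*w + 4*w^2 + 3
∇×F = (-u*v - 3*v^2 - 6*w, -8*v*w - 2*w - 4, 4*u + v*w + 4*w^2 + 3)
At (1, 2, 3): (-32, -58, 49).

(-32, -58, 49)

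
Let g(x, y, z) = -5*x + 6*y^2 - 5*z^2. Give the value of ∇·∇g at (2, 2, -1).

∂²g/∂x² = 0
∂²g/∂y² = 12
∂²g/∂z² = -10
∇²g = 2
At (2, 2, -1): 2.

2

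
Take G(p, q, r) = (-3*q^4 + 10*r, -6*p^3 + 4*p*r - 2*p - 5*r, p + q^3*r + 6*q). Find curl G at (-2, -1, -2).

(13, 9, -94)

(∇×G)₁ = ∂G₃/∂q − ∂G₂/∂r = -4*p + 3*q^2*r + 11
(∇×G)₂ = ∂G₁/∂r − ∂G₃/∂p = 9
(∇×G)₃ = ∂G₂/∂p − ∂G₁/∂q = -18*p^2 + 12*q^3 + 4*r - 2
∇×G = (-4*p + 3*q^2*r + 11, 9, -18*p^2 + 12*q^3 + 4*r - 2)
At (-2, -1, -2): (13, 9, -94).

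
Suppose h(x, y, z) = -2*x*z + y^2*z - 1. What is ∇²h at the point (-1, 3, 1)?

2

∂²h/∂x² = 0
∂²h/∂y² = 2*z
∂²h/∂z² = 0
∇²h = 2*z
At (-1, 3, 1): 2.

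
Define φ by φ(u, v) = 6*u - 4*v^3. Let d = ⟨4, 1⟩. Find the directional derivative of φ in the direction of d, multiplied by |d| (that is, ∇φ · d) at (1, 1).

∂φ/∂u = 6
∂φ/∂v = -12*v^2
∇φ at (1, 1) = (6, -12)
∇φ · d = (6)(4) + (-12)(1) = 12

12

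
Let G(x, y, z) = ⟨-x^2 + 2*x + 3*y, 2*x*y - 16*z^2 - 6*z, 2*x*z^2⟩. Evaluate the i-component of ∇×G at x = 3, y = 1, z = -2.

-58

(∇×G)_1 = ∂G₃/∂y − ∂G₂/∂z
= 0 − (-32*z - 6)
= 32*z + 6
At (3, 1, -2): -58.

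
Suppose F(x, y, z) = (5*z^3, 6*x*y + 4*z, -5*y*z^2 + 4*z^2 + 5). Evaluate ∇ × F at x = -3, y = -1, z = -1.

(-9, 15, -6)

(∇×F)₁ = ∂F₃/∂y − ∂F₂/∂z = -5*z^2 - 4
(∇×F)₂ = ∂F₁/∂z − ∂F₃/∂x = 15*z^2
(∇×F)₃ = ∂F₂/∂x − ∂F₁/∂y = 6*y
∇×F = (-5*z^2 - 4, 15*z^2, 6*y)
At (-3, -1, -1): (-9, 15, -6).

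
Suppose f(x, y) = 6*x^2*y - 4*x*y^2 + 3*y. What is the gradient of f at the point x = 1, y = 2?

(8, -7)

∂f/∂x = 12*x*y - 4*y^2
∂f/∂y = 6*x^2 - 8*x*y + 3
∇f = (12*x*y - 4*y^2, 6*x^2 - 8*x*y + 3)
At (1, 2): (8, -7).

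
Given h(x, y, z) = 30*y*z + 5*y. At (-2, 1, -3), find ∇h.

∂h/∂x = 0
∂h/∂y = 30*z + 5
∂h/∂z = 30*y
∇h = (0, 30*z + 5, 30*y)
At (-2, 1, -3): (0, -85, 30).

(0, -85, 30)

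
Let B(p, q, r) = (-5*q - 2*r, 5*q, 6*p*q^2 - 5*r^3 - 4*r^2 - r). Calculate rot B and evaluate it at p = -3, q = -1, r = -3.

(36, -8, 5)

(∇×B)₁ = ∂B₃/∂q − ∂B₂/∂r = 12*p*q
(∇×B)₂ = ∂B₁/∂r − ∂B₃/∂p = -6*q^2 - 2
(∇×B)₃ = ∂B₂/∂p − ∂B₁/∂q = 5
∇×B = (12*p*q, -6*q^2 - 2, 5)
At (-3, -1, -3): (36, -8, 5).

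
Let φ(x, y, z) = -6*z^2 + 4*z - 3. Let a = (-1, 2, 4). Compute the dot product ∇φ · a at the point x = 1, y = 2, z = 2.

∂φ/∂x = 0
∂φ/∂y = 0
∂φ/∂z = -12*z + 4
∇φ at (1, 2, 2) = (0, 0, -20)
∇φ · a = (0)(-1) + (0)(2) + (-20)(4) = -80

-80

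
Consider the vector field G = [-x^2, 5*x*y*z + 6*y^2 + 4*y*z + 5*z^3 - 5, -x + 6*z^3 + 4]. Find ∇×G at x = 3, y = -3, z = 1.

(∇×G)₁ = ∂G₃/∂y − ∂G₂/∂z = -5*x*y - 4*y - 15*z^2
(∇×G)₂ = ∂G₁/∂z − ∂G₃/∂x = 1
(∇×G)₃ = ∂G₂/∂x − ∂G₁/∂y = 5*y*z
∇×G = (-5*x*y - 4*y - 15*z^2, 1, 5*y*z)
At (3, -3, 1): (42, 1, -15).

(42, 1, -15)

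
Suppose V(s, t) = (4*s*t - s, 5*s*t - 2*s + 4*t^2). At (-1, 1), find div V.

6

∂V₁/∂s = 4*t - 1
∂V₂/∂t = 5*s + 8*t
∇·V = 5*s + 12*t - 1
At (-1, 1): 6.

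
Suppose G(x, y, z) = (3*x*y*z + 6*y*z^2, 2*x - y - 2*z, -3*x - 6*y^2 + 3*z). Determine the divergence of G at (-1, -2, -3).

∂G₁/∂x = 3*y*z
∂G₂/∂y = -1
∂G₃/∂z = 3
∇·G = 3*y*z + 2
At (-1, -2, -3): 20.

20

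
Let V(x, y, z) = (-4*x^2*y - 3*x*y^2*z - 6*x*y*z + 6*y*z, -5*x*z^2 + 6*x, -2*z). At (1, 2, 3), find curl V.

(30, -12, 1)

(∇×V)₁ = ∂V₃/∂y − ∂V₂/∂z = 10*x*z
(∇×V)₂ = ∂V₁/∂z − ∂V₃/∂x = -3*x*y^2 - 6*x*y + 6*y
(∇×V)₃ = ∂V₂/∂x − ∂V₁/∂y = 4*x^2 + 6*x*y*z + 6*x*z - 5*z^2 - 6*z + 6
∇×V = (10*x*z, -3*x*y^2 - 6*x*y + 6*y, 4*x^2 + 6*x*y*z + 6*x*z - 5*z^2 - 6*z + 6)
At (1, 2, 3): (30, -12, 1).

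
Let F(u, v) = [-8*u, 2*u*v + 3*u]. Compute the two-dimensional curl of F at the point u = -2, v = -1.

1

∂F₂/∂u = 2*v + 3
∂F₁/∂v = 0
Scalar curl = 2*v + 3
At (-2, -1): 1.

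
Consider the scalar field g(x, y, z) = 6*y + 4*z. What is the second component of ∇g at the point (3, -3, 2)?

(∇g)_2 = ∂g/∂y = 6
At (3, -3, 2): 6.

6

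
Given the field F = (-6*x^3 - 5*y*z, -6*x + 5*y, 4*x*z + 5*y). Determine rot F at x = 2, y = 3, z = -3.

(∇×F)₁ = ∂F₃/∂y − ∂F₂/∂z = 5
(∇×F)₂ = ∂F₁/∂z − ∂F₃/∂x = -5*y - 4*z
(∇×F)₃ = ∂F₂/∂x − ∂F₁/∂y = 5*z - 6
∇×F = (5, -5*y - 4*z, 5*z - 6)
At (2, 3, -3): (5, -3, -21).

(5, -3, -21)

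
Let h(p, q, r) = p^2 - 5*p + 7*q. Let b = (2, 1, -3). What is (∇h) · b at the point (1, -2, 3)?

1

∂h/∂p = 2*p - 5
∂h/∂q = 7
∂h/∂r = 0
∇h at (1, -2, 3) = (-3, 7, 0)
∇h · b = (-3)(2) + (7)(1) + (0)(-3) = 1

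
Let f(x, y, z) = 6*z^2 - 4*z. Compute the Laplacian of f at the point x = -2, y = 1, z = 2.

∂²f/∂x² = 0
∂²f/∂y² = 0
∂²f/∂z² = 12
∇²f = 12
At (-2, 1, 2): 12.

12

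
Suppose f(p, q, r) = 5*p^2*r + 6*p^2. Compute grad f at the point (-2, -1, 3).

∂f/∂p = 10*p*r + 12*p
∂f/∂q = 0
∂f/∂r = 5*p^2
∇f = (10*p*r + 12*p, 0, 5*p^2)
At (-2, -1, 3): (-84, 0, 20).

(-84, 0, 20)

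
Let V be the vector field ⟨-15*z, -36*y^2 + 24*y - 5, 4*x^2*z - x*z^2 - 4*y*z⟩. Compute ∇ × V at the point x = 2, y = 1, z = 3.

(-12, -54, 0)

(∇×V)₁ = ∂V₃/∂y − ∂V₂/∂z = -4*z
(∇×V)₂ = ∂V₁/∂z − ∂V₃/∂x = -8*x*z + z^2 - 15
(∇×V)₃ = ∂V₂/∂x − ∂V₁/∂y = 0
∇×V = (-4*z, -8*x*z + z^2 - 15, 0)
At (2, 1, 3): (-12, -54, 0).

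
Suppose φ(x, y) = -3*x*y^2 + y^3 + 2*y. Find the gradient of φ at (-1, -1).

(-3, -1)

∂φ/∂x = -3*y^2
∂φ/∂y = -6*x*y + 3*y^2 + 2
∇φ = (-3*y^2, -6*x*y + 3*y^2 + 2)
At (-1, -1): (-3, -1).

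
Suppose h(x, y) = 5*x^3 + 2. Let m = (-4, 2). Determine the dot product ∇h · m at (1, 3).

-60

∂h/∂x = 15*x^2
∂h/∂y = 0
∇h at (1, 3) = (15, 0)
∇h · m = (15)(-4) + (0)(2) = -60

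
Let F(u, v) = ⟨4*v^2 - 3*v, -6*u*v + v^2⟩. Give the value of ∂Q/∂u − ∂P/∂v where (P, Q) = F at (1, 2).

∂F₂/∂u = -6*v
∂F₁/∂v = 8*v - 3
Scalar curl = -14*v + 3
At (1, 2): -25.

-25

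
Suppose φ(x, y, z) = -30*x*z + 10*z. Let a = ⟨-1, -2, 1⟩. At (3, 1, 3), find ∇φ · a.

∂φ/∂x = -30*z
∂φ/∂y = 0
∂φ/∂z = -30*x + 10
∇φ at (3, 1, 3) = (-90, 0, -80)
∇φ · a = (-90)(-1) + (0)(-2) + (-80)(1) = 10

10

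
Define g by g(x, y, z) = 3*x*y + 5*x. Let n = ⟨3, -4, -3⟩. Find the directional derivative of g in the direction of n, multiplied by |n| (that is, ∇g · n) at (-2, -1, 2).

30

∂g/∂x = 3*y + 5
∂g/∂y = 3*x
∂g/∂z = 0
∇g at (-2, -1, 2) = (2, -6, 0)
∇g · n = (2)(3) + (-6)(-4) + (0)(-3) = 30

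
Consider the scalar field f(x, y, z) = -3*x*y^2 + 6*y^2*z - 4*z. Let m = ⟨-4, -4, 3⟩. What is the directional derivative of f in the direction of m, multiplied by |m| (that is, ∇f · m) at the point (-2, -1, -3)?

∂f/∂x = -3*y^2
∂f/∂y = -6*x*y + 12*y*z
∂f/∂z = 6*y^2 - 4
∇f at (-2, -1, -3) = (-3, 24, 2)
∇f · m = (-3)(-4) + (24)(-4) + (2)(3) = -78

-78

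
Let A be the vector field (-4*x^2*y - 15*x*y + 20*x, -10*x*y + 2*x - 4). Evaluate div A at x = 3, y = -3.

107

∂A₁/∂x = -8*x*y - 15*y + 20
∂A₂/∂y = -10*x
∇·A = -8*x*y - 10*x - 15*y + 20
At (3, -3): 107.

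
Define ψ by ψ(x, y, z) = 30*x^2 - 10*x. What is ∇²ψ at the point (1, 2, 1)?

60

∂²ψ/∂x² = 60
∂²ψ/∂y² = 0
∂²ψ/∂z² = 0
∇²ψ = 60
At (1, 2, 1): 60.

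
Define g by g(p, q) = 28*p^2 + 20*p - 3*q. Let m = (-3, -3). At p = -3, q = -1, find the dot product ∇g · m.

453

∂g/∂p = 56*p + 20
∂g/∂q = -3
∇g at (-3, -1) = (-148, -3)
∇g · m = (-148)(-3) + (-3)(-3) = 453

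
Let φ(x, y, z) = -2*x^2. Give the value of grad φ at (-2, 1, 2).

∂φ/∂x = -4*x
∂φ/∂y = 0
∂φ/∂z = 0
∇φ = (-4*x, 0, 0)
At (-2, 1, 2): (8, 0, 0).

(8, 0, 0)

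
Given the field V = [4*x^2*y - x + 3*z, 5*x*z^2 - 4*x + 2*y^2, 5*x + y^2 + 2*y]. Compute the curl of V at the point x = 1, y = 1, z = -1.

(14, -2, -3)

(∇×V)₁ = ∂V₃/∂y − ∂V₂/∂z = -10*x*z + 2*y + 2
(∇×V)₂ = ∂V₁/∂z − ∂V₃/∂x = -2
(∇×V)₃ = ∂V₂/∂x − ∂V₁/∂y = -4*x^2 + 5*z^2 - 4
∇×V = (-10*x*z + 2*y + 2, -2, -4*x^2 + 5*z^2 - 4)
At (1, 1, -1): (14, -2, -3).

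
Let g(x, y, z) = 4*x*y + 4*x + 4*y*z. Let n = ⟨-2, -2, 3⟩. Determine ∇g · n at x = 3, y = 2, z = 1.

∂g/∂x = 4*y + 4
∂g/∂y = 4*x + 4*z
∂g/∂z = 4*y
∇g at (3, 2, 1) = (12, 16, 8)
∇g · n = (12)(-2) + (16)(-2) + (8)(3) = -32

-32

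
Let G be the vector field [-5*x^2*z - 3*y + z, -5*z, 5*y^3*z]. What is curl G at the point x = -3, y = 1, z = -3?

(∇×G)₁ = ∂G₃/∂y − ∂G₂/∂z = 15*y^2*z + 5
(∇×G)₂ = ∂G₁/∂z − ∂G₃/∂x = -5*x^2 + 1
(∇×G)₃ = ∂G₂/∂x − ∂G₁/∂y = 3
∇×G = (15*y^2*z + 5, -5*x^2 + 1, 3)
At (-3, 1, -3): (-40, -44, 3).

(-40, -44, 3)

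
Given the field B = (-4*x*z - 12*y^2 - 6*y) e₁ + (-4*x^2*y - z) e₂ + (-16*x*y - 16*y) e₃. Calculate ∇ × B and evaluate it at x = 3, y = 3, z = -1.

(∇×B)₁ = ∂B₃/∂y − ∂B₂/∂z = -16*x - 15
(∇×B)₂ = ∂B₁/∂z − ∂B₃/∂x = -4*x + 16*y
(∇×B)₃ = ∂B₂/∂x − ∂B₁/∂y = -8*x*y + 24*y + 6
∇×B = (-16*x - 15, -4*x + 16*y, -8*x*y + 24*y + 6)
At (3, 3, -1): (-63, 36, 6).

(-63, 36, 6)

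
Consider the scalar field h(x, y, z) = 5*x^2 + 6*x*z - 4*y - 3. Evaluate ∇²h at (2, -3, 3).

10

∂²h/∂x² = 10
∂²h/∂y² = 0
∂²h/∂z² = 0
∇²h = 10
At (2, -3, 3): 10.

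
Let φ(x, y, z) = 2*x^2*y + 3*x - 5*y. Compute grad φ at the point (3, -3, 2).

∂φ/∂x = 4*x*y + 3
∂φ/∂y = 2*x^2 - 5
∂φ/∂z = 0
∇φ = (4*x*y + 3, 2*x^2 - 5, 0)
At (3, -3, 2): (-33, 13, 0).

(-33, 13, 0)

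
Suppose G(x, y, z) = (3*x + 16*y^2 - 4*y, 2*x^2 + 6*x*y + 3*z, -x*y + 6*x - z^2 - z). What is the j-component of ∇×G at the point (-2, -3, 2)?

(∇×G)_2 = ∂G₁/∂z − ∂G₃/∂x
= 0 − (-y + 6)
= y - 6
At (-2, -3, 2): -9.

-9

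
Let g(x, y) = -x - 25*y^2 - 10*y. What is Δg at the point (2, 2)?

∂²g/∂x² = 0
∂²g/∂y² = -50
∇²g = -50
At (2, 2): -50.

-50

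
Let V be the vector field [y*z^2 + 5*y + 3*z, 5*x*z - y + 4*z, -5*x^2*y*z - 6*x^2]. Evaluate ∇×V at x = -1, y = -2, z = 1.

(-4, 7, -1)

(∇×V)₁ = ∂V₃/∂y − ∂V₂/∂z = -5*x^2*z - 5*x - 4
(∇×V)₂ = ∂V₁/∂z − ∂V₃/∂x = 10*x*y*z + 12*x + 2*y*z + 3
(∇×V)₃ = ∂V₂/∂x − ∂V₁/∂y = -z^2 + 5*z - 5
∇×V = (-5*x^2*z - 5*x - 4, 10*x*y*z + 12*x + 2*y*z + 3, -z^2 + 5*z - 5)
At (-1, -2, 1): (-4, 7, -1).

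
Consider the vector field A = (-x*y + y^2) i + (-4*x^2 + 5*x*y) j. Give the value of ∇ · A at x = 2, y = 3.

∂A₁/∂x = -y
∂A₂/∂y = 5*x
∇·A = 5*x - y
At (2, 3): 7.

7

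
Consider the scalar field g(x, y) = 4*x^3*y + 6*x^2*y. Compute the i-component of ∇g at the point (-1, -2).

(∇g)_1 = ∂g/∂x = 12*x^2*y + 12*x*y
At (-1, -2): 0.

0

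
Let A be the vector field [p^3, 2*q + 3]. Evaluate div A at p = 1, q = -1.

∂A₁/∂p = 3*p^2
∂A₂/∂q = 2
∇·A = 3*p^2 + 2
At (1, -1): 5.

5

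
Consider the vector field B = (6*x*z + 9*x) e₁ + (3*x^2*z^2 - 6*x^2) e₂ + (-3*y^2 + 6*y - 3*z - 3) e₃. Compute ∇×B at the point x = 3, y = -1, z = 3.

(∇×B)₁ = ∂B₃/∂y − ∂B₂/∂z = -6*x^2*z - 6*y + 6
(∇×B)₂ = ∂B₁/∂z − ∂B₃/∂x = 6*x
(∇×B)₃ = ∂B₂/∂x − ∂B₁/∂y = 6*x*z^2 - 12*x
∇×B = (-6*x^2*z - 6*y + 6, 6*x, 6*x*z^2 - 12*x)
At (3, -1, 3): (-150, 18, 126).

(-150, 18, 126)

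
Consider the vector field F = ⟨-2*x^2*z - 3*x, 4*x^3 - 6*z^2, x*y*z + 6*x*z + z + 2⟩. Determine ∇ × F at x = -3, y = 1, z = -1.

(∇×F)₁ = ∂F₃/∂y − ∂F₂/∂z = x*z + 12*z
(∇×F)₂ = ∂F₁/∂z − ∂F₃/∂x = -2*x^2 - y*z - 6*z
(∇×F)₃ = ∂F₂/∂x − ∂F₁/∂y = 12*x^2
∇×F = (x*z + 12*z, -2*x^2 - y*z - 6*z, 12*x^2)
At (-3, 1, -1): (-9, -11, 108).

(-9, -11, 108)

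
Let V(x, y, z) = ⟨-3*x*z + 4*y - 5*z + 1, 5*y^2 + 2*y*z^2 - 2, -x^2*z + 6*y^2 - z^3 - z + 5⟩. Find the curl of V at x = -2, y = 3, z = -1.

(48, 5, -4)

(∇×V)₁ = ∂V₃/∂y − ∂V₂/∂z = -4*y*z + 12*y
(∇×V)₂ = ∂V₁/∂z − ∂V₃/∂x = 2*x*z - 3*x - 5
(∇×V)₃ = ∂V₂/∂x − ∂V₁/∂y = -4
∇×V = (-4*y*z + 12*y, 2*x*z - 3*x - 5, -4)
At (-2, 3, -1): (48, 5, -4).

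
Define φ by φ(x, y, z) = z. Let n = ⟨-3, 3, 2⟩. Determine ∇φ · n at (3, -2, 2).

2

∂φ/∂x = 0
∂φ/∂y = 0
∂φ/∂z = 1
∇φ at (3, -2, 2) = (0, 0, 1)
∇φ · n = (0)(-3) + (0)(3) + (1)(2) = 2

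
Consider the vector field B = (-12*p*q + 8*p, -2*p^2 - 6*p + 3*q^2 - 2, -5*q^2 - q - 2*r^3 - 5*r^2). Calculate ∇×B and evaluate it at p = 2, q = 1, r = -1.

(∇×B)₁ = ∂B₃/∂q − ∂B₂/∂r = -10*q - 1
(∇×B)₂ = ∂B₁/∂r − ∂B₃/∂p = 0
(∇×B)₃ = ∂B₂/∂p − ∂B₁/∂q = 8*p - 6
∇×B = (-10*q - 1, 0, 8*p - 6)
At (2, 1, -1): (-11, 0, 10).

(-11, 0, 10)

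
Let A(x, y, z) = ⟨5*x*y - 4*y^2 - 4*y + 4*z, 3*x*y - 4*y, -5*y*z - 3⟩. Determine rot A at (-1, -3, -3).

(∇×A)₁ = ∂A₃/∂y − ∂A₂/∂z = -5*z
(∇×A)₂ = ∂A₁/∂z − ∂A₃/∂x = 4
(∇×A)₃ = ∂A₂/∂x − ∂A₁/∂y = -5*x + 11*y + 4
∇×A = (-5*z, 4, -5*x + 11*y + 4)
At (-1, -3, -3): (15, 4, -24).

(15, 4, -24)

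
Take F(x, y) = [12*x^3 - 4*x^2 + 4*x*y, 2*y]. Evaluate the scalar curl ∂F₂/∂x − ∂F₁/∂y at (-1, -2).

∂F₂/∂x = 0
∂F₁/∂y = 4*x
Scalar curl = -4*x
At (-1, -2): 4.

4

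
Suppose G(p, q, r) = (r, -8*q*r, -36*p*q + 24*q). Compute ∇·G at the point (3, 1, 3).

∂G₁/∂p = 0
∂G₂/∂q = -8*r
∂G₃/∂r = 0
∇·G = -8*r
At (3, 1, 3): -24.

-24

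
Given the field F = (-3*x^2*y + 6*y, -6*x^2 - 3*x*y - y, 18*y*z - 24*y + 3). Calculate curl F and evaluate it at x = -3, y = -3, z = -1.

(-42, 0, 66)

(∇×F)₁ = ∂F₃/∂y − ∂F₂/∂z = 18*z - 24
(∇×F)₂ = ∂F₁/∂z − ∂F₃/∂x = 0
(∇×F)₃ = ∂F₂/∂x − ∂F₁/∂y = 3*x^2 - 12*x - 3*y - 6
∇×F = (18*z - 24, 0, 3*x^2 - 12*x - 3*y - 6)
At (-3, -3, -1): (-42, 0, 66).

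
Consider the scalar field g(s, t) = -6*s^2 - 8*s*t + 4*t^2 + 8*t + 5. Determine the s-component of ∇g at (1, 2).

(∇g)_1 = ∂g/∂s = -12*s - 8*t
At (1, 2): -28.

-28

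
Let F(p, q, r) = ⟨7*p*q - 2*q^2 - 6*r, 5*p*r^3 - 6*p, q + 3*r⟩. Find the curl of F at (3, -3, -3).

(∇×F)₁ = ∂F₃/∂q − ∂F₂/∂r = -15*p*r^2 + 1
(∇×F)₂ = ∂F₁/∂r − ∂F₃/∂p = -6
(∇×F)₃ = ∂F₂/∂p − ∂F₁/∂q = -7*p + 4*q + 5*r^3 - 6
∇×F = (-15*p*r^2 + 1, -6, -7*p + 4*q + 5*r^3 - 6)
At (3, -3, -3): (-404, -6, -174).

(-404, -6, -174)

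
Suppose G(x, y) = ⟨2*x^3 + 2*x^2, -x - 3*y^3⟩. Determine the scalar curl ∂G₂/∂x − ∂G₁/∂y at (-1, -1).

∂G₂/∂x = -1
∂G₁/∂y = 0
Scalar curl = -1
At (-1, -1): -1.

-1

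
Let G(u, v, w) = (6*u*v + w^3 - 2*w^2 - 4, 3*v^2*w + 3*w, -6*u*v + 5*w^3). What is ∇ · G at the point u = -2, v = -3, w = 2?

∂G₁/∂u = 6*v
∂G₂/∂v = 6*v*w
∂G₃/∂w = 15*w^2
∇·G = 6*v*w + 6*v + 15*w^2
At (-2, -3, 2): 6.

6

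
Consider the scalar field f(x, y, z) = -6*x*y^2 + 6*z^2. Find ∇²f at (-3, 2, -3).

∂²f/∂x² = 0
∂²f/∂y² = -12*x
∂²f/∂z² = 12
∇²f = -12*x + 12
At (-3, 2, -3): 48.

48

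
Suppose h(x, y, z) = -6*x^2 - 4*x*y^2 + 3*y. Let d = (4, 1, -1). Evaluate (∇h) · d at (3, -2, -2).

∂h/∂x = -12*x - 4*y^2
∂h/∂y = -8*x*y + 3
∂h/∂z = 0
∇h at (3, -2, -2) = (-52, 51, 0)
∇h · d = (-52)(4) + (51)(1) + (0)(-1) = -157

-157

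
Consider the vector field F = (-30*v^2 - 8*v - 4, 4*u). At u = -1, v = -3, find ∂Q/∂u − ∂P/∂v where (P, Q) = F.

∂F₂/∂u = 4
∂F₁/∂v = -60*v - 8
Scalar curl = 60*v + 12
At (-1, -3): -168.

-168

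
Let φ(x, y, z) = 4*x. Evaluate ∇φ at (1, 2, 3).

(4, 0, 0)

∂φ/∂x = 4
∂φ/∂y = 0
∂φ/∂z = 0
∇φ = (4, 0, 0)
At (1, 2, 3): (4, 0, 0).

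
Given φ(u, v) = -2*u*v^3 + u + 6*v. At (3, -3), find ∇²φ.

∂²φ/∂u² = 0
∂²φ/∂v² = -12*u*v
∇²φ = -12*u*v
At (3, -3): 108.

108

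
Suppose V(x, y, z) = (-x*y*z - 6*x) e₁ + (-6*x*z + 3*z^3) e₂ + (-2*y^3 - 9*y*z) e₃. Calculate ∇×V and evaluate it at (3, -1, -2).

(∇×V)₁ = ∂V₃/∂y − ∂V₂/∂z = 6*x - 6*y^2 - 9*z^2 - 9*z
(∇×V)₂ = ∂V₁/∂z − ∂V₃/∂x = -x*y
(∇×V)₃ = ∂V₂/∂x − ∂V₁/∂y = x*z - 6*z
∇×V = (6*x - 6*y^2 - 9*z^2 - 9*z, -x*y, x*z - 6*z)
At (3, -1, -2): (-6, 3, 6).

(-6, 3, 6)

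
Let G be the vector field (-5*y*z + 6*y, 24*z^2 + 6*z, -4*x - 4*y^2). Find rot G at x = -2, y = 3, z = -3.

(∇×G)₁ = ∂G₃/∂y − ∂G₂/∂z = -8*y - 48*z - 6
(∇×G)₂ = ∂G₁/∂z − ∂G₃/∂x = -5*y + 4
(∇×G)₃ = ∂G₂/∂x − ∂G₁/∂y = 5*z - 6
∇×G = (-8*y - 48*z - 6, -5*y + 4, 5*z - 6)
At (-2, 3, -3): (114, -11, -21).

(114, -11, -21)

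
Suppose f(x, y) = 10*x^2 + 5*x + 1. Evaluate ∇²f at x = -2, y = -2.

∂²f/∂x² = 20
∂²f/∂y² = 0
∇²f = 20
At (-2, -2): 20.

20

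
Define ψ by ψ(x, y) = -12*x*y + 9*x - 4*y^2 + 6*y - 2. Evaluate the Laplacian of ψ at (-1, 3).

∂²ψ/∂x² = 0
∂²ψ/∂y² = -8
∇²ψ = -8
At (-1, 3): -8.

-8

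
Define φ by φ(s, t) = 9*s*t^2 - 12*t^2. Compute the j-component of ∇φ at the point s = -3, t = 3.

-234

(∇φ)_2 = ∂φ/∂t = 18*s*t - 24*t
At (-3, 3): -234.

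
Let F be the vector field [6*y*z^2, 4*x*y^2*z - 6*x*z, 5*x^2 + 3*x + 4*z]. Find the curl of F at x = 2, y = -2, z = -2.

(∇×F)₁ = ∂F₃/∂y − ∂F₂/∂z = -4*x*y^2 + 6*x
(∇×F)₂ = ∂F₁/∂z − ∂F₃/∂x = -10*x + 12*y*z - 3
(∇×F)₃ = ∂F₂/∂x − ∂F₁/∂y = 4*y^2*z - 6*z^2 - 6*z
∇×F = (-4*x*y^2 + 6*x, -10*x + 12*y*z - 3, 4*y^2*z - 6*z^2 - 6*z)
At (2, -2, -2): (-20, 25, -44).

(-20, 25, -44)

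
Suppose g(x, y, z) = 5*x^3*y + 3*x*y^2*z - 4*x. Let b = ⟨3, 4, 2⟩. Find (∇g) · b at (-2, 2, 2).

20

∂g/∂x = 15*x^2*y + 3*y^2*z - 4
∂g/∂y = 5*x^3 + 6*x*y*z
∂g/∂z = 3*x*y^2
∇g at (-2, 2, 2) = (140, -88, -24)
∇g · b = (140)(3) + (-88)(4) + (-24)(2) = 20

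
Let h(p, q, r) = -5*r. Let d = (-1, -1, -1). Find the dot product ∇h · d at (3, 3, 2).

5

∂h/∂p = 0
∂h/∂q = 0
∂h/∂r = -5
∇h at (3, 3, 2) = (0, 0, -5)
∇h · d = (0)(-1) + (0)(-1) + (-5)(-1) = 5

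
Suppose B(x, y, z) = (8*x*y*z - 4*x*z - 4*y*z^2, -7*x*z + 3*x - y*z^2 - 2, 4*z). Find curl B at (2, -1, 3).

(8, 0, -30)

(∇×B)₁ = ∂B₃/∂y − ∂B₂/∂z = 7*x + 2*y*z
(∇×B)₂ = ∂B₁/∂z − ∂B₃/∂x = 8*x*y - 4*x - 8*y*z
(∇×B)₃ = ∂B₂/∂x − ∂B₁/∂y = -8*x*z + 4*z^2 - 7*z + 3
∇×B = (7*x + 2*y*z, 8*x*y - 4*x - 8*y*z, -8*x*z + 4*z^2 - 7*z + 3)
At (2, -1, 3): (8, 0, -30).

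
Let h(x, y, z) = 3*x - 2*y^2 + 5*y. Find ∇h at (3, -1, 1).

∂h/∂x = 3
∂h/∂y = -4*y + 5
∂h/∂z = 0
∇h = (3, -4*y + 5, 0)
At (3, -1, 1): (3, 9, 0).

(3, 9, 0)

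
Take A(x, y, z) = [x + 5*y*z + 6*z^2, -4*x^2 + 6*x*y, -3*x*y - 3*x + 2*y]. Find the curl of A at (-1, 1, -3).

(∇×A)₁ = ∂A₃/∂y − ∂A₂/∂z = -3*x + 2
(∇×A)₂ = ∂A₁/∂z − ∂A₃/∂x = 8*y + 12*z + 3
(∇×A)₃ = ∂A₂/∂x − ∂A₁/∂y = -8*x + 6*y - 5*z
∇×A = (-3*x + 2, 8*y + 12*z + 3, -8*x + 6*y - 5*z)
At (-1, 1, -3): (5, -25, 29).

(5, -25, 29)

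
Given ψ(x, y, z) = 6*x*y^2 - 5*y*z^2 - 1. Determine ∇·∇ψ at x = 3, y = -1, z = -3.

46

∂²ψ/∂x² = 0
∂²ψ/∂y² = 12*x
∂²ψ/∂z² = -10*y
∇²ψ = 12*x - 10*y
At (3, -1, -3): 46.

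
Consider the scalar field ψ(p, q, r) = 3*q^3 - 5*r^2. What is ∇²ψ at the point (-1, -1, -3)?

-28

∂²ψ/∂p² = 0
∂²ψ/∂q² = 18*q
∂²ψ/∂r² = -10
∇²ψ = 18*q - 10
At (-1, -1, -3): -28.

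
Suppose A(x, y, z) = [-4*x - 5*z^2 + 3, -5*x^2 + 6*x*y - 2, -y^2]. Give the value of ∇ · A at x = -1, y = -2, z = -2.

∂A₁/∂x = -4
∂A₂/∂y = 6*x
∂A₃/∂z = 0
∇·A = 6*x - 4
At (-1, -2, -2): -10.

-10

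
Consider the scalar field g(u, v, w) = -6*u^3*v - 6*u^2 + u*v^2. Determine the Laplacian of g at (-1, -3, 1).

-122

∂²g/∂u² = -12*(3*u*v + 1)
∂²g/∂v² = 2*u
∂²g/∂w² = 0
∇²g = -36*u*v + 2*u - 12
At (-1, -3, 1): -122.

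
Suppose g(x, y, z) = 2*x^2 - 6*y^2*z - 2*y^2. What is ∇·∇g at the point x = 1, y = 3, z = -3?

36

∂²g/∂x² = 4
∂²g/∂y² = -4*(3*z + 1)
∂²g/∂z² = 0
∇²g = -12*z
At (1, 3, -3): 36.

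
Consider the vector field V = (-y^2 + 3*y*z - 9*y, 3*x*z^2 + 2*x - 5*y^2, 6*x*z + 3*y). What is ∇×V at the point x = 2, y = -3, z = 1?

(∇×V)₁ = ∂V₃/∂y − ∂V₂/∂z = -6*x*z + 3
(∇×V)₂ = ∂V₁/∂z − ∂V₃/∂x = 3*y - 6*z
(∇×V)₃ = ∂V₂/∂x − ∂V₁/∂y = 2*y + 3*z^2 - 3*z + 11
∇×V = (-6*x*z + 3, 3*y - 6*z, 2*y + 3*z^2 - 3*z + 11)
At (2, -3, 1): (-9, -15, 5).

(-9, -15, 5)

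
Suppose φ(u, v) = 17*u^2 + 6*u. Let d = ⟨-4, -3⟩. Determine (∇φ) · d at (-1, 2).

112

∂φ/∂u = 34*u + 6
∂φ/∂v = 0
∇φ at (-1, 2) = (-28, 0)
∇φ · d = (-28)(-4) + (0)(-3) = 112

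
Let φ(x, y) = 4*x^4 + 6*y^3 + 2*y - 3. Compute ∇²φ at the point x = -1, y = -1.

∂²φ/∂x² = 48*x^2
∂²φ/∂y² = 36*y
∇²φ = 48*x^2 + 36*y
At (-1, -1): 12.

12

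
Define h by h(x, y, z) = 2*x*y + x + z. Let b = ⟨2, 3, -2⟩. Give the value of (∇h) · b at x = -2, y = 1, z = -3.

-8

∂h/∂x = 2*y + 1
∂h/∂y = 2*x
∂h/∂z = 1
∇h at (-2, 1, -3) = (3, -4, 1)
∇h · b = (3)(2) + (-4)(3) + (1)(-2) = -8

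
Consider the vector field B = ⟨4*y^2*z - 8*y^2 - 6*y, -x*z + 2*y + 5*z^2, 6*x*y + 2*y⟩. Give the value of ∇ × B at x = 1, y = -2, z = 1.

(∇×B)₁ = ∂B₃/∂y − ∂B₂/∂z = 7*x - 10*z + 2
(∇×B)₂ = ∂B₁/∂z − ∂B₃/∂x = 4*y^2 - 6*y
(∇×B)₃ = ∂B₂/∂x − ∂B₁/∂y = -8*y*z + 16*y - z + 6
∇×B = (7*x - 10*z + 2, 4*y^2 - 6*y, -8*y*z + 16*y - z + 6)
At (1, -2, 1): (-1, 28, -11).

(-1, 28, -11)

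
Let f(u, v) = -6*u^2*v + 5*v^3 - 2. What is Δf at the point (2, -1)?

∂²f/∂u² = -12*v
∂²f/∂v² = 30*v
∇²f = 18*v
At (2, -1): -18.

-18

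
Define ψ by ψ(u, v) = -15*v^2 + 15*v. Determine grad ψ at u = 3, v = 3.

(0, -75)

∂ψ/∂u = 0
∂ψ/∂v = -30*v + 15
∇ψ = (0, -30*v + 15)
At (3, 3): (0, -75).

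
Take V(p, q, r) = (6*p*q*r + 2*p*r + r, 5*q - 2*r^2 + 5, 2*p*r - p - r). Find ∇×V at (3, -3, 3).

(12, -52, -54)

(∇×V)₁ = ∂V₃/∂q − ∂V₂/∂r = 4*r
(∇×V)₂ = ∂V₁/∂r − ∂V₃/∂p = 6*p*q + 2*p - 2*r + 2
(∇×V)₃ = ∂V₂/∂p − ∂V₁/∂q = -6*p*r
∇×V = (4*r, 6*p*q + 2*p - 2*r + 2, -6*p*r)
At (3, -3, 3): (12, -52, -54).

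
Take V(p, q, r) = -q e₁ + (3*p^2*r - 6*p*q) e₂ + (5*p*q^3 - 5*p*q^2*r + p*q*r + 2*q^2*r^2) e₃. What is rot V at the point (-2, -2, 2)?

(-248, 84, -11)

(∇×V)₁ = ∂V₃/∂q − ∂V₂/∂r = -3*p^2 + 15*p*q^2 - 10*p*q*r + p*r + 4*q*r^2
(∇×V)₂ = ∂V₁/∂r − ∂V₃/∂p = -5*q^3 + 5*q^2*r - q*r
(∇×V)₃ = ∂V₂/∂p − ∂V₁/∂q = 6*p*r - 6*q + 1
∇×V = (-3*p^2 + 15*p*q^2 - 10*p*q*r + p*r + 4*q*r^2, -5*q^3 + 5*q^2*r - q*r, 6*p*r - 6*q + 1)
At (-2, -2, 2): (-248, 84, -11).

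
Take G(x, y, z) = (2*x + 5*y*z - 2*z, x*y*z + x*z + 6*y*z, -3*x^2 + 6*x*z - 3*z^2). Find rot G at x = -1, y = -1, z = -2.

(6, -1, 10)

(∇×G)₁ = ∂G₃/∂y − ∂G₂/∂z = -x*y - x - 6*y
(∇×G)₂ = ∂G₁/∂z − ∂G₃/∂x = 6*x + 5*y - 6*z - 2
(∇×G)₃ = ∂G₂/∂x − ∂G₁/∂y = y*z - 4*z
∇×G = (-x*y - x - 6*y, 6*x + 5*y - 6*z - 2, y*z - 4*z)
At (-1, -1, -2): (6, -1, 10).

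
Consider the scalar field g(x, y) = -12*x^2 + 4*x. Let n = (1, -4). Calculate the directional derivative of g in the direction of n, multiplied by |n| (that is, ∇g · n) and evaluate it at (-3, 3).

∂g/∂x = -24*x + 4
∂g/∂y = 0
∇g at (-3, 3) = (76, 0)
∇g · n = (76)(1) + (0)(-4) = 76

76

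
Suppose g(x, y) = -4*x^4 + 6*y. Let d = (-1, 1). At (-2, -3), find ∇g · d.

∂g/∂x = -16*x^3
∂g/∂y = 6
∇g at (-2, -3) = (128, 6)
∇g · d = (128)(-1) + (6)(1) = -122

-122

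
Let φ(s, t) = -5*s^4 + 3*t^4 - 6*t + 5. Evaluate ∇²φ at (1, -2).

∂²φ/∂s² = -60*s^2
∂²φ/∂t² = 36*t^2
∇²φ = -60*s^2 + 36*t^2
At (1, -2): 84.

84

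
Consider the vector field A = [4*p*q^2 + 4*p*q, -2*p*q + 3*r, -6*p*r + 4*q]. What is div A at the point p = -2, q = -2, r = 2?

∂A₁/∂p = 4*q^2 + 4*q
∂A₂/∂q = -2*p
∂A₃/∂r = -6*p
∇·A = -8*p + 4*q^2 + 4*q
At (-2, -2, 2): 24.

24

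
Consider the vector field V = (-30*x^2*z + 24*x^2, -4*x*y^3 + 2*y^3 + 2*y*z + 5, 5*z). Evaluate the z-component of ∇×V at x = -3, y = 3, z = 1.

-108

(∇×V)_3 = ∂V₂/∂x − ∂V₁/∂y
= -4*y^3 − (0)
= -4*y^3
At (-3, 3, 1): -108.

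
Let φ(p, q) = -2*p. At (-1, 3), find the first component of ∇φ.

-2

(∇φ)_1 = ∂φ/∂p = -2
At (-1, 3): -2.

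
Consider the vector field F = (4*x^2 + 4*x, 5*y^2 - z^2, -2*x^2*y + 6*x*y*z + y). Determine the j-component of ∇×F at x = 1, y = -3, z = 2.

(∇×F)_2 = ∂F₁/∂z − ∂F₃/∂x
= 0 − (-4*x*y + 6*y*z)
= 4*x*y - 6*y*z
At (1, -3, 2): 24.

24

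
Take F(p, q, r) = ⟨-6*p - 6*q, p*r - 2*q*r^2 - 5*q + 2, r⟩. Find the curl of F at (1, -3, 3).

(-37, 0, 9)

(∇×F)₁ = ∂F₃/∂q − ∂F₂/∂r = -p + 4*q*r
(∇×F)₂ = ∂F₁/∂r − ∂F₃/∂p = 0
(∇×F)₃ = ∂F₂/∂p − ∂F₁/∂q = r + 6
∇×F = (-p + 4*q*r, 0, r + 6)
At (1, -3, 3): (-37, 0, 9).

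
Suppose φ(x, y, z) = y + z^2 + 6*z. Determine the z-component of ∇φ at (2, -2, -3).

0

(∇φ)_3 = ∂φ/∂z = 2*z + 6
At (2, -2, -3): 0.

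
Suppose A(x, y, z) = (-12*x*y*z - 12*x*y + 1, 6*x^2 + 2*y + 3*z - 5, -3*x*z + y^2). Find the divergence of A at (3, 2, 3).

-103

∂A₁/∂x = -12*y*z - 12*y
∂A₂/∂y = 2
∂A₃/∂z = -3*x
∇·A = -3*x - 12*y*z - 12*y + 2
At (3, 2, 3): -103.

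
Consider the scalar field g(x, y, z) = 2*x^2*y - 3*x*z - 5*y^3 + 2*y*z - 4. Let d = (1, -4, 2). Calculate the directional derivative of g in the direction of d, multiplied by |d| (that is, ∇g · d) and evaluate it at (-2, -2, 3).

∂g/∂x = 4*x*y - 3*z
∂g/∂y = 2*x^2 - 15*y^2 + 2*z
∂g/∂z = -3*x + 2*y
∇g at (-2, -2, 3) = (7, -46, 2)
∇g · d = (7)(1) + (-46)(-4) + (2)(2) = 195

195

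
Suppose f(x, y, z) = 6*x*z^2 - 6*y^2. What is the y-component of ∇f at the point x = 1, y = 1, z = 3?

-12

(∇f)_2 = ∂f/∂y = -12*y
At (1, 1, 3): -12.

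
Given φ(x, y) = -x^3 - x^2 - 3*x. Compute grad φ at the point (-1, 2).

∂φ/∂x = -3*x^2 - 2*x - 3
∂φ/∂y = 0
∇φ = (-3*x^2 - 2*x - 3, 0)
At (-1, 2): (-4, 0).

(-4, 0)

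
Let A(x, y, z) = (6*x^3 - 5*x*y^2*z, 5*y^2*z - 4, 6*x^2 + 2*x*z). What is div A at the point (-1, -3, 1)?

-59

∂A₁/∂x = 18*x^2 - 5*y^2*z
∂A₂/∂y = 10*y*z
∂A₃/∂z = 2*x
∇·A = 18*x^2 + 2*x - 5*y^2*z + 10*y*z
At (-1, -3, 1): -59.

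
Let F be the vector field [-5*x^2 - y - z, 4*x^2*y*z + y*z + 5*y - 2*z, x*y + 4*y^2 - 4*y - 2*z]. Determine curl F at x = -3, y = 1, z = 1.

(-34, -2, -23)

(∇×F)₁ = ∂F₃/∂y − ∂F₂/∂z = -4*x^2*y + x + 7*y - 2
(∇×F)₂ = ∂F₁/∂z − ∂F₃/∂x = -y - 1
(∇×F)₃ = ∂F₂/∂x − ∂F₁/∂y = 8*x*y*z + 1
∇×F = (-4*x^2*y + x + 7*y - 2, -y - 1, 8*x*y*z + 1)
At (-3, 1, 1): (-34, -2, -23).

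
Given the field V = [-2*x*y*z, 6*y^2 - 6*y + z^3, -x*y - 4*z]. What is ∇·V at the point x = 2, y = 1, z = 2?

-2

∂V₁/∂x = -2*y*z
∂V₂/∂y = 12*y - 6
∂V₃/∂z = -4
∇·V = -2*y*z + 12*y - 10
At (2, 1, 2): -2.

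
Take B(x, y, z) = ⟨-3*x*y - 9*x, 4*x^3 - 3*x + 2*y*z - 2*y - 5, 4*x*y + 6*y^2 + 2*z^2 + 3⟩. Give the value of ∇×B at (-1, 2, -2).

(∇×B)₁ = ∂B₃/∂y − ∂B₂/∂z = 4*x + 10*y
(∇×B)₂ = ∂B₁/∂z − ∂B₃/∂x = -4*y
(∇×B)₃ = ∂B₂/∂x − ∂B₁/∂y = 12*x^2 + 3*x - 3
∇×B = (4*x + 10*y, -4*y, 12*x^2 + 3*x - 3)
At (-1, 2, -2): (16, -8, 6).

(16, -8, 6)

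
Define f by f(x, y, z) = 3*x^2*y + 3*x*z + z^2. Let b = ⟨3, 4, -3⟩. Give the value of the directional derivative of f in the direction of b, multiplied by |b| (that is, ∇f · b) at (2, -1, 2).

0

∂f/∂x = 6*x*y + 3*z
∂f/∂y = 3*x^2
∂f/∂z = 3*x + 2*z
∇f at (2, -1, 2) = (-6, 12, 10)
∇f · b = (-6)(3) + (12)(4) + (10)(-3) = 0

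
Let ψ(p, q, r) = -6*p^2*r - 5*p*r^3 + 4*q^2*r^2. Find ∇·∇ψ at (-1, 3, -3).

∂²ψ/∂p² = -12*r
∂²ψ/∂q² = 8*r^2
∂²ψ/∂r² = 2*(-15*p*r + 4*q^2)
∇²ψ = -30*p*r + 8*q^2 + 8*r^2 - 12*r
At (-1, 3, -3): 90.

90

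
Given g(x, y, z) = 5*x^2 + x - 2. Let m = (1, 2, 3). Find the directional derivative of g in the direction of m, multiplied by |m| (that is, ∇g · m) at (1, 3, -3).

∂g/∂x = 10*x + 1
∂g/∂y = 0
∂g/∂z = 0
∇g at (1, 3, -3) = (11, 0, 0)
∇g · m = (11)(1) + (0)(2) + (0)(3) = 11

11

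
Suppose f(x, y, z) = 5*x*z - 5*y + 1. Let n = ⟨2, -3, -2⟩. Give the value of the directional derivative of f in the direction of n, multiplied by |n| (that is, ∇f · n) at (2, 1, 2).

15

∂f/∂x = 5*z
∂f/∂y = -5
∂f/∂z = 5*x
∇f at (2, 1, 2) = (10, -5, 10)
∇f · n = (10)(2) + (-5)(-3) + (10)(-2) = 15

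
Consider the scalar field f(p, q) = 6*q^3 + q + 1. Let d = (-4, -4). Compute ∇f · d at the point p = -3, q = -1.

∂f/∂p = 0
∂f/∂q = 18*q^2 + 1
∇f at (-3, -1) = (0, 19)
∇f · d = (0)(-4) + (19)(-4) = -76

-76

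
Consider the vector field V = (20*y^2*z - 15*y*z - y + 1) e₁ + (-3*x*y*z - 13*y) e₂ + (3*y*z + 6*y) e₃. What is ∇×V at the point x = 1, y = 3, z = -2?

(9, 135, 229)

(∇×V)₁ = ∂V₃/∂y − ∂V₂/∂z = 3*x*y + 3*z + 6
(∇×V)₂ = ∂V₁/∂z − ∂V₃/∂x = 20*y^2 - 15*y
(∇×V)₃ = ∂V₂/∂x − ∂V₁/∂y = -43*y*z + 15*z + 1
∇×V = (3*x*y + 3*z + 6, 20*y^2 - 15*y, -43*y*z + 15*z + 1)
At (1, 3, -2): (9, 135, 229).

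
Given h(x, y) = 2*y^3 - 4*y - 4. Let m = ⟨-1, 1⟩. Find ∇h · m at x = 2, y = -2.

∂h/∂x = 0
∂h/∂y = 6*y^2 - 4
∇h at (2, -2) = (0, 20)
∇h · m = (0)(-1) + (20)(1) = 20

20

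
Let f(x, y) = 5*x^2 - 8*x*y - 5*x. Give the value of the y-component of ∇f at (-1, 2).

8

(∇f)_2 = ∂f/∂y = -8*x
At (-1, 2): 8.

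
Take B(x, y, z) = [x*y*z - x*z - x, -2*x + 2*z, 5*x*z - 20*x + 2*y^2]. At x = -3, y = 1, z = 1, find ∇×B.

(∇×B)₁ = ∂B₃/∂y − ∂B₂/∂z = 4*y - 2
(∇×B)₂ = ∂B₁/∂z − ∂B₃/∂x = x*y - x - 5*z + 20
(∇×B)₃ = ∂B₂/∂x − ∂B₁/∂y = -x*z - 2
∇×B = (4*y - 2, x*y - x - 5*z + 20, -x*z - 2)
At (-3, 1, 1): (2, 15, 1).

(2, 15, 1)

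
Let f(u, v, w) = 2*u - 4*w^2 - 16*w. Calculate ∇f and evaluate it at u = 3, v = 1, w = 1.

∂f/∂u = 2
∂f/∂v = 0
∂f/∂w = -8*w - 16
∇f = (2, 0, -8*w - 16)
At (3, 1, 1): (2, 0, -24).

(2, 0, -24)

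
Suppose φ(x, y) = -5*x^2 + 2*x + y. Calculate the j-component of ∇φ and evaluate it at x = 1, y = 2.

1

(∇φ)_2 = ∂φ/∂y = 1
At (1, 2): 1.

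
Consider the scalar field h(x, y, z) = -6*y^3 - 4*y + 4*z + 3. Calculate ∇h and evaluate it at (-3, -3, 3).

∂h/∂x = 0
∂h/∂y = -18*y^2 - 4
∂h/∂z = 4
∇h = (0, -18*y^2 - 4, 4)
At (-3, -3, 3): (0, -166, 4).

(0, -166, 4)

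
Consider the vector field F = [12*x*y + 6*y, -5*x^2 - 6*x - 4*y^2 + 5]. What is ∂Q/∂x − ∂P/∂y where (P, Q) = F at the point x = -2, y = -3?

32

∂F₂/∂x = -10*x - 6
∂F₁/∂y = 12*x + 6
Scalar curl = -22*x - 12
At (-2, -3): 32.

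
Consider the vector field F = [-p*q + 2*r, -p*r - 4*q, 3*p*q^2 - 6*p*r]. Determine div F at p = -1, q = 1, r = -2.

∂F₁/∂p = -q
∂F₂/∂q = -4
∂F₃/∂r = -6*p
∇·F = -6*p - q - 4
At (-1, 1, -2): 1.

1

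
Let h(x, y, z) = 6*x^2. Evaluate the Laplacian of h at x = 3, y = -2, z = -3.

12

∂²h/∂x² = 12
∂²h/∂y² = 0
∂²h/∂z² = 0
∇²h = 12
At (3, -2, -3): 12.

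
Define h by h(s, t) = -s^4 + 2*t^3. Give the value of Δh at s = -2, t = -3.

-84

∂²h/∂s² = -12*s^2
∂²h/∂t² = 12*t
∇²h = -12*s^2 + 12*t
At (-2, -3): -84.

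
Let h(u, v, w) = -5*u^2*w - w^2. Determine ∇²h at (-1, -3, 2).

∂²h/∂u² = -10*w
∂²h/∂v² = 0
∂²h/∂w² = -2
∇²h = -10*w - 2
At (-1, -3, 2): -22.

-22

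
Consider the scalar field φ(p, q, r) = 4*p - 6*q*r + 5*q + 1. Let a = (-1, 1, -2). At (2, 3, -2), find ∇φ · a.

49

∂φ/∂p = 4
∂φ/∂q = -6*r + 5
∂φ/∂r = -6*q
∇φ at (2, 3, -2) = (4, 17, -18)
∇φ · a = (4)(-1) + (17)(1) + (-18)(-2) = 49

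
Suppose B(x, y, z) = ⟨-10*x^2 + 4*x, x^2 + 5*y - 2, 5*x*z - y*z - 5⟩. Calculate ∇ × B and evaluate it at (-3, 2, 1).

(-1, -5, -6)

(∇×B)₁ = ∂B₃/∂y − ∂B₂/∂z = -z
(∇×B)₂ = ∂B₁/∂z − ∂B₃/∂x = -5*z
(∇×B)₃ = ∂B₂/∂x − ∂B₁/∂y = 2*x
∇×B = (-z, -5*z, 2*x)
At (-3, 2, 1): (-1, -5, -6).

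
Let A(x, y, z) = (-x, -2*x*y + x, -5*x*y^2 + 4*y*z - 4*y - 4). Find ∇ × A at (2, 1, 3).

(∇×A)₁ = ∂A₃/∂y − ∂A₂/∂z = -10*x*y + 4*z - 4
(∇×A)₂ = ∂A₁/∂z − ∂A₃/∂x = 5*y^2
(∇×A)₃ = ∂A₂/∂x − ∂A₁/∂y = -2*y + 1
∇×A = (-10*x*y + 4*z - 4, 5*y^2, -2*y + 1)
At (2, 1, 3): (-12, 5, -1).

(-12, 5, -1)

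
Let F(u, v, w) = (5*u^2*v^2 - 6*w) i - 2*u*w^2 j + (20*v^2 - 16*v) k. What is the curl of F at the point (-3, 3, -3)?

(∇×F)₁ = ∂F₃/∂v − ∂F₂/∂w = 4*u*w + 40*v - 16
(∇×F)₂ = ∂F₁/∂w − ∂F₃/∂u = -6
(∇×F)₃ = ∂F₂/∂u − ∂F₁/∂v = -10*u^2*v - 2*w^2
∇×F = (4*u*w + 40*v - 16, -6, -10*u^2*v - 2*w^2)
At (-3, 3, -3): (140, -6, -288).

(140, -6, -288)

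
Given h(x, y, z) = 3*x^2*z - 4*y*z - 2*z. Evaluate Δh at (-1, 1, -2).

-12

∂²h/∂x² = 6*z
∂²h/∂y² = 0
∂²h/∂z² = 0
∇²h = 6*z
At (-1, 1, -2): -12.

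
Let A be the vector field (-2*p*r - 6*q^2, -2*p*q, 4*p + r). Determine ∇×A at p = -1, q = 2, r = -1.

(∇×A)₁ = ∂A₃/∂q − ∂A₂/∂r = 0
(∇×A)₂ = ∂A₁/∂r − ∂A₃/∂p = -2*p - 4
(∇×A)₃ = ∂A₂/∂p − ∂A₁/∂q = 10*q
∇×A = (0, -2*p - 4, 10*q)
At (-1, 2, -1): (0, -2, 20).

(0, -2, 20)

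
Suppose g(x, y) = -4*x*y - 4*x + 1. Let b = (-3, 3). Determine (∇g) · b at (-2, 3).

72

∂g/∂x = -4*y - 4
∂g/∂y = -4*x
∇g at (-2, 3) = (-16, 8)
∇g · b = (-16)(-3) + (8)(3) = 72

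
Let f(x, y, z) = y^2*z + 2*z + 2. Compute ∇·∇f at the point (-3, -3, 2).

4

∂²f/∂x² = 0
∂²f/∂y² = 2*z
∂²f/∂z² = 0
∇²f = 2*z
At (-3, -3, 2): 4.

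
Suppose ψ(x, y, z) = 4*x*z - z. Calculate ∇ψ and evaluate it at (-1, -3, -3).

∂ψ/∂x = 4*z
∂ψ/∂y = 0
∂ψ/∂z = 4*x - 1
∇ψ = (4*z, 0, 4*x - 1)
At (-1, -3, -3): (-12, 0, -5).

(-12, 0, -5)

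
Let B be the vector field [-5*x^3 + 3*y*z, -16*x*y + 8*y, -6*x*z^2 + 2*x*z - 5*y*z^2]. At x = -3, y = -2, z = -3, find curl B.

(∇×B)₁ = ∂B₃/∂y − ∂B₂/∂z = -5*z^2
(∇×B)₂ = ∂B₁/∂z − ∂B₃/∂x = 3*y + 6*z^2 - 2*z
(∇×B)₃ = ∂B₂/∂x − ∂B₁/∂y = -16*y - 3*z
∇×B = (-5*z^2, 3*y + 6*z^2 - 2*z, -16*y - 3*z)
At (-3, -2, -3): (-45, 54, 41).

(-45, 54, 41)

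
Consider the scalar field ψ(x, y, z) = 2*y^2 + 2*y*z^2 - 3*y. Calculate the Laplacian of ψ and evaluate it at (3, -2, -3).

∂²ψ/∂x² = 0
∂²ψ/∂y² = 4
∂²ψ/∂z² = 4*y
∇²ψ = 4*y + 4
At (3, -2, -3): -4.

-4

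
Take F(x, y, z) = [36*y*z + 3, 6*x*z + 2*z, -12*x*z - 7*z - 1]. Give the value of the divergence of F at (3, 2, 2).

-43

∂F₁/∂x = 0
∂F₂/∂y = 0
∂F₃/∂z = -12*x - 7
∇·F = -12*x - 7
At (3, 2, 2): -43.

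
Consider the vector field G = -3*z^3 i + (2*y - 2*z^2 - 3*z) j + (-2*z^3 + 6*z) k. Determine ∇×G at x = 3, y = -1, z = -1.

(∇×G)₁ = ∂G₃/∂y − ∂G₂/∂z = 4*z + 3
(∇×G)₂ = ∂G₁/∂z − ∂G₃/∂x = -9*z^2
(∇×G)₃ = ∂G₂/∂x − ∂G₁/∂y = 0
∇×G = (4*z + 3, -9*z^2, 0)
At (3, -1, -1): (-1, -9, 0).

(-1, -9, 0)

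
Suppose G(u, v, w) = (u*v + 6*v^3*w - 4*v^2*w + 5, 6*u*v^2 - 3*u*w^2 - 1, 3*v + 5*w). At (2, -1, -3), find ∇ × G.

(-33, -10, 55)

(∇×G)₁ = ∂G₃/∂v − ∂G₂/∂w = 6*u*w + 3
(∇×G)₂ = ∂G₁/∂w − ∂G₃/∂u = 6*v^3 - 4*v^2
(∇×G)₃ = ∂G₂/∂u − ∂G₁/∂v = -u - 18*v^2*w + 6*v^2 + 8*v*w - 3*w^2
∇×G = (6*u*w + 3, 6*v^3 - 4*v^2, -u - 18*v^2*w + 6*v^2 + 8*v*w - 3*w^2)
At (2, -1, -3): (-33, -10, 55).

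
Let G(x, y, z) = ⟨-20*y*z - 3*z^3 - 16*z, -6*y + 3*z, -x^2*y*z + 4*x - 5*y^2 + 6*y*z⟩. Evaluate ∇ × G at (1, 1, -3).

(∇×G)₁ = ∂G₃/∂y − ∂G₂/∂z = -x^2*z - 10*y + 6*z - 3
(∇×G)₂ = ∂G₁/∂z − ∂G₃/∂x = 2*x*y*z - 20*y - 9*z^2 - 20
(∇×G)₃ = ∂G₂/∂x − ∂G₁/∂y = 20*z
∇×G = (-x^2*z - 10*y + 6*z - 3, 2*x*y*z - 20*y - 9*z^2 - 20, 20*z)
At (1, 1, -3): (-28, -127, -60).

(-28, -127, -60)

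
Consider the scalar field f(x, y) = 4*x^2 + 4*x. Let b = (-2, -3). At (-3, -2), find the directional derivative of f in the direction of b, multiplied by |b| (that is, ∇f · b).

∂f/∂x = 8*x + 4
∂f/∂y = 0
∇f at (-3, -2) = (-20, 0)
∇f · b = (-20)(-2) + (0)(-3) = 40

40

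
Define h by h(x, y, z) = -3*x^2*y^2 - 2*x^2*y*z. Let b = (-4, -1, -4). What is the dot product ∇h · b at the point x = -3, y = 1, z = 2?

-6

∂h/∂x = -6*x*y^2 - 4*x*y*z
∂h/∂y = -6*x^2*y - 2*x^2*z
∂h/∂z = -2*x^2*y
∇h at (-3, 1, 2) = (42, -90, -18)
∇h · b = (42)(-4) + (-90)(-1) + (-18)(-4) = -6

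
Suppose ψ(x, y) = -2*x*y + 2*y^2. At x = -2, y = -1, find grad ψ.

∂ψ/∂x = -2*y
∂ψ/∂y = -2*x + 4*y
∇ψ = (-2*y, -2*x + 4*y)
At (-2, -1): (2, 0).

(2, 0)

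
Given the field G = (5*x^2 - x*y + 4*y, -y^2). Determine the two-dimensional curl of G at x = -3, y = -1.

-7

∂G₂/∂x = 0
∂G₁/∂y = -x + 4
Scalar curl = x - 4
At (-3, -1): -7.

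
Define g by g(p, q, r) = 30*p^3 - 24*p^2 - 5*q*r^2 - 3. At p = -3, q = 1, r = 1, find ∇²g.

∂²g/∂p² = 12*(15*p - 4)
∂²g/∂q² = 0
∂²g/∂r² = -10*q
∇²g = 180*p - 10*q - 48
At (-3, 1, 1): -598.

-598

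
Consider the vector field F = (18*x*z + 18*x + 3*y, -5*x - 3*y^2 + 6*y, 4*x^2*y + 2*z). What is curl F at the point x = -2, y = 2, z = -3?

(∇×F)₁ = ∂F₃/∂y − ∂F₂/∂z = 4*x^2
(∇×F)₂ = ∂F₁/∂z − ∂F₃/∂x = -8*x*y + 18*x
(∇×F)₃ = ∂F₂/∂x − ∂F₁/∂y = -8
∇×F = (4*x^2, -8*x*y + 18*x, -8)
At (-2, 2, -3): (16, -4, -8).

(16, -4, -8)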